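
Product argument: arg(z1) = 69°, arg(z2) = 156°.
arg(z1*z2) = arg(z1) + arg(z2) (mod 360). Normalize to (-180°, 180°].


arg(z1*z2) = 69° + 156° = 225°
Normalized to (-180°, 180°]: -135°

-135°


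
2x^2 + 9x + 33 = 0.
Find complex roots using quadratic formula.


disc = 9^2 - 4*2*33 = 81 - 264 = -183
sqrt(|disc|) = sqrt(183) = 13.5277
Real part = -9/(2*2) = -2.2500
Imag part = 13.5277/(2*2) = 3.3819

-2.2500 ± 3.3819i


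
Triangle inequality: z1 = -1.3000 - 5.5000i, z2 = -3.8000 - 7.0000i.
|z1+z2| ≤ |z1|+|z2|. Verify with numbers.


|z1| = sqrt((-1.3)^2 + (-5.5)^2) = sqrt(31.94) = 5.6515
|z2| = sqrt((-3.8)^2 + (-7)^2) = sqrt(63.44) = 7.9649
z1+z2 = -5.1000 - 12.5000i
|z1+z2| = sqrt(182.26) = 13.5004
|z1|+|z2| = 5.6515 + 7.9649 = 13.6164

|z1+z2| = 13.5004 ≤ |z1|+|z2| = 13.6164 (verified)


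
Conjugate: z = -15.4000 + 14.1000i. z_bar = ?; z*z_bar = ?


z_bar = -15.4000 - 14.1000i
z*z_bar = (-15.4)^2 + 14.1^2 = 237.16 + 198.81 = 435.97

z_bar = -15.4000 - 14.1000i, z*z_bar = 435.97


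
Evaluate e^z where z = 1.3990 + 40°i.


e^1.3990 = 4.05115
cos(40°) = 0.766044
sin(40°) = 0.64279
Real = 4.05115*0.766044 = 3.1034
Imag = 4.05115*0.64279 = 2.6040

3.1034 + 2.6040i


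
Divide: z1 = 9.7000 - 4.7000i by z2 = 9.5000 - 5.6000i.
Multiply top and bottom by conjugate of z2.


Conjugate of z2 = 9.5000 + 5.6000i
Numerator: (9.7000 - 4.7000i)(9.5000 + 5.6000i) = 118.4700 + 9.6700i
Denominator: 9.5^2 + (-5.6)^2 = 121.61
Result = (118.4700 + 9.6700i)/121.61

0.9742 + 0.0795i


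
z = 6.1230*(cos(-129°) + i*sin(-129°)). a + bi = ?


a = 6.1230*cos(-129°) = 6.1230*(-0.62932) = -3.8533
b = 6.1230*sin(-129°) = 6.1230*(-0.77715) = -4.7585

-3.8533 - 4.7585i


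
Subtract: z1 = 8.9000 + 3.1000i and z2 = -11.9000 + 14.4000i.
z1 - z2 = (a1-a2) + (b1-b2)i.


Real: 8.9 + 11.9 = 20.8
Imag: 3.1 - 14.4 = -11.3

20.8000 - 11.3000i


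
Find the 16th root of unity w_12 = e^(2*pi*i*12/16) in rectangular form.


Angle = 360*12/16 = 270°
a = cos(270°) = 0
b = sin(270°) = -1.0000

0 - 1.0000i


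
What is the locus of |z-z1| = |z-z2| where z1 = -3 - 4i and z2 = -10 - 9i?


Equal distances means the locus is the perpendicular bisector of z1 and z2.
Midpoint = ((-3+(-10))/2, (-4+(-9))/2) = (-6.5000, -6.5000)

Perpendicular bisector through (-6.5000, -6.5000)


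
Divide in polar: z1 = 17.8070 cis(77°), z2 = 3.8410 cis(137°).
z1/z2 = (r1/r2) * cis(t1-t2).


r = 17.8070 / 3.8410 = 4.6360
theta = 77° - 137° = -60° = 300° (mod 360)

4.6360 cis(300°)


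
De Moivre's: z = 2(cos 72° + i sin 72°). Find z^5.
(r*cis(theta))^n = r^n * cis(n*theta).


r^5 = 2^5 = 32
n*theta = 5*72° = 360° = 0° (mod 360)
a = 32*cos(0°) = 32.0000
b = 32*sin(0°) = 0

32 cis(0°) = 32.0000 + 0i


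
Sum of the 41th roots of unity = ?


The sum of all 41th roots of unity is 0.
Geometric series: (1 - w^41)/(1 - w) = (1-1)/(1-w) = 0 since w^41 = 1, w ≠ 1.
Alternatively: coefficient of z^40 in z^41 - 1 is 0.

0


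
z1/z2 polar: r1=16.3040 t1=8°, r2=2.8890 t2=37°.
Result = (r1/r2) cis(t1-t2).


r = 16.3040 / 2.8890 = 5.6435
theta = 8° - 37° = -29° = 331° (mod 360)

5.6435 cis(331°)


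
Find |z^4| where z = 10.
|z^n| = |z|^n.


|z| = sqrt(100+0) = sqrt(100) = 10
|z^4| = |z|^4 = 10^4 = 10000

|z^4| = 10000


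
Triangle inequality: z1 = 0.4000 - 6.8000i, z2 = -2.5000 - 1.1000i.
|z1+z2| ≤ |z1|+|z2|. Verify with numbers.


|z1| = sqrt(0.4^2 + (-6.8)^2) = sqrt(46.4) = 6.8118
|z2| = sqrt((-2.5)^2 + (-1.1)^2) = sqrt(7.46) = 2.7313
z1+z2 = -2.1000 - 7.9000i
|z1+z2| = sqrt(66.82) = 8.1744
|z1|+|z2| = 6.8118 + 2.7313 = 9.5431

|z1+z2| = 8.1744 ≤ |z1|+|z2| = 9.5431 (verified)


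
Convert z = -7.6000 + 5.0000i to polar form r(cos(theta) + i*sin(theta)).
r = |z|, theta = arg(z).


r = sqrt(57.76+25) = sqrt(82.76) = 9.0973
theta = atan2(5, -7.6) = 146.6593 degrees

r = 9.0973, theta = 146.6593 degrees


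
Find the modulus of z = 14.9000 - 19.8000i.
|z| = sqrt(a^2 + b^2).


|z| = sqrt(14.9^2 + (-19.8)^2) = sqrt(222.01 + 392.04) = sqrt(614.05) = 24.7800

|z| = 24.7800


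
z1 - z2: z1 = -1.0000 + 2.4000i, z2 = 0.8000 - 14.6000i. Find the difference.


Real: -1 - 0.8 = -1.8
Imag: 2.4 + 14.6 = 17

-1.8000 + 17.0000i


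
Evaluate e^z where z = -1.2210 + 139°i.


e^-1.2210 = 0.2949
cos(139°) = -0.7547
sin(139°) = 0.6561
Real = 0.2949*(-0.7547) = -0.2226
Imag = 0.2949*0.6561 = 0.1935

-0.2226 + 0.1935i


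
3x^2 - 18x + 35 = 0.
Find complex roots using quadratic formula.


disc = (-18)^2 - 4*3*35 = 324 - 420 = -96
sqrt(|disc|) = sqrt(96) = 9.7980
Real part = 18/(2*3) = 3.0000
Imag part = 9.7980/(2*3) = 1.6330

3.0000 ± 1.6330i


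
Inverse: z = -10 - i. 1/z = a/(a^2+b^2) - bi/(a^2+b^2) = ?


|z|^2 = 100+1 = 101
1/z = (-10 + 1i)/101

1/z = -0.0990 + 0.0099i


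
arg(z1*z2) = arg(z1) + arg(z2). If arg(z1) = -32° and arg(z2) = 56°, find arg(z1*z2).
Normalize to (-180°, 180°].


arg(z1*z2) = -32° + 56° = 24°
Normalized to (-180°, 180°]: 24°

24°


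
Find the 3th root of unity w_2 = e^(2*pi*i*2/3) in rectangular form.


Angle = 360*2/3 = 240°
a = cos(240°) = -0.5000
b = sin(240°) = -0.8660

-0.5000 - 0.8660i


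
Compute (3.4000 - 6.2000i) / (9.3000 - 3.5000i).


Conjugate of z2 = 9.3000 + 3.5000i
Numerator: (3.4000 - 6.2000i)(9.3000 + 3.5000i) = 53.3200 - 45.7600i
Denominator: 9.3^2 + (-3.5)^2 = 98.74
Result = (53.3200 - 45.7600i)/98.74

0.5400 - 0.4634i


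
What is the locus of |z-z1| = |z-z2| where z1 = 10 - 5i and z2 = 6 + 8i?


Equal distances means the locus is the perpendicular bisector of z1 and z2.
Midpoint = ((10+6)/2, (-5+8)/2) = (8.0000, 1.5000)

Perpendicular bisector through (8.0000, 1.5000)


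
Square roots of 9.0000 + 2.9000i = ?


|z| = sqrt(81+8.41) = 9.4557
sqrt((|z|+a)/2) = sqrt((9.4557+9)/2) = sqrt(9.2278) = 3.0377
sqrt((|z|-a)/2) = sqrt((9.4557-9)/2) = sqrt(0.2278) = 0.4773

±(3.0377 + 0.4773i) i.e. 3.0377 + 0.4773i and -3.0377 - 0.4773i


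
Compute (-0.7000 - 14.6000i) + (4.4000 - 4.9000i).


Real: -0.7 + 4.4 = 3.7
Imag: -14.6 - 4.9 = -19.5

3.7000 - 19.5000i


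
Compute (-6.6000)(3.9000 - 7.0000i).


Real = -6.6*3.9 - 0*(-7) = -25.74 - 0 = -25.74
Imag = -6.6*(-7) + 3.9*0 = 46.2 + 0 = 46.2

-25.7400 + 46.2000i


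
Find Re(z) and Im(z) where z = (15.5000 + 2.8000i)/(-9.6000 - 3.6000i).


Multiply by conjugate: (15.5000 + 2.8000i)(-9.6000 + 3.6000i) / ((-9.6)^2 + (-3.6)^2)
Numerator real = 15.5*(-9.6) + 2.8*(-3.6) = -158.88
Numerator imag = 2.8*(-9.6) - 15.5*(-3.6) = 28.92
Denominator = 105.12
Re(z) = -158.88/105.12 = -1.5114
Im(z) = 28.92/105.12 = 0.2751

Re(z) = -1.5114, Im(z) = 0.2751


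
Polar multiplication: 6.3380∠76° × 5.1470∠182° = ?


r = 6.3380 * 5.1470 = 32.6217
theta = 76° + 182° = 258° = 258° (mod 360)

32.6217 cis(258°)


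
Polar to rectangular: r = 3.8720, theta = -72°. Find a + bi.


a = 3.8720*cos(-72°) = 3.8720*0.30902 = 1.1965
b = 3.8720*sin(-72°) = 3.8720*(-0.95106) = -3.6825

1.1965 - 3.6825i


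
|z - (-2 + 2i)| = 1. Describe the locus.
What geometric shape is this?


|z - z0| = r is a circle with center z0 and radius r.
Center = (-2, 2), radius = 1

Circle with center (-2, 2) and radius 1


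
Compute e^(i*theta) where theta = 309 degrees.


cos(309°) = 0.6293
sin(309°) = -0.7771

e^(i*309°) = 0.6293 - 0.7771i


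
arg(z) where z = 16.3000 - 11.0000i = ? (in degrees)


Re = 16.3, Im = -11
arg = atan2(-11, 16.3) = -34.0133 degrees

arg(z) = -34.0133 degrees


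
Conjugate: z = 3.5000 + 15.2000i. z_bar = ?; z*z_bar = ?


z_bar = 3.5000 - 15.2000i
z*z_bar = 3.5^2 + 15.2^2 = 12.25 + 231.04 = 243.29

z_bar = 3.5000 - 15.2000i, z*z_bar = 243.29


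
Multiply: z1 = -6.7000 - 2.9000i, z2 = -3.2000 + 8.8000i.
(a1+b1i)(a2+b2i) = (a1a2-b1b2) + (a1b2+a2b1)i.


Real = -6.7*(-3.2) - (-2.9)*8.8 = 21.44 - (-25.52) = 46.96
Imag = -6.7*8.8 - (3.2)*(-2.9) = -58.96 + 9.28 = -49.68

46.9600 - 49.6800i


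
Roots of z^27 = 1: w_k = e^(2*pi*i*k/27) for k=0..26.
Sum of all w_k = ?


The sum of all 27th roots of unity is 0.
Geometric series: (1 - w^27)/(1 - w) = (1-1)/(1-w) = 0 since w^27 = 1, w ≠ 1.
Alternatively: coefficient of z^26 in z^27 - 1 is 0.

0


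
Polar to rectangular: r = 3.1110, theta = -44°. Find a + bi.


a = 3.1110*cos(-44°) = 3.1110*0.71934 = 2.2379
b = 3.1110*sin(-44°) = 3.1110*(-0.69466) = -2.1611

2.2379 - 2.1611i


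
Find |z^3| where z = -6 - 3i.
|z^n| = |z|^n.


|z| = sqrt(36+9) = sqrt(45) = 6.7082
|z^3| = |z|^3 = (sqrt(45))^3 = 45*sqrt(45)

|z^3| = 45*sqrt(45) ≈ 301.8692


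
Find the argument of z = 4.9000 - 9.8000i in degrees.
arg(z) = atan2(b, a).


Re = 4.9, Im = -9.8
arg = atan2(-9.8, 4.9) = -63.4349 degrees

arg(z) = -63.4349 degrees


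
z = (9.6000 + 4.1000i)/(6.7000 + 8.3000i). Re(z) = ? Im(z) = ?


Multiply by conjugate: (9.6000 + 4.1000i)(6.7000 - 8.3000i) / (6.7^2 + 8.3^2)
Numerator real = 9.6*6.7 + 4.1*8.3 = 98.35
Numerator imag = 4.1*6.7 - 9.6*8.3 = -52.21
Denominator = 113.78
Re(z) = 98.35/113.78 = 0.8644
Im(z) = -52.21/113.78 = -0.4589

Re(z) = 0.8644, Im(z) = -0.4589


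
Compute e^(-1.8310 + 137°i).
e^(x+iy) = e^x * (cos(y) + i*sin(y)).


e^-1.8310 = 0.1603
cos(137°) = -0.7314
sin(137°) = 0.682
Real = 0.1603*(-0.7314) = -0.1172
Imag = 0.1603*0.682 = 0.1093

-0.1172 + 0.1093i


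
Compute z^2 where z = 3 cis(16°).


r^2 = 3^2 = 9
n*theta = 2*16° = 32° = 32° (mod 360)
a = 9*cos(32°) = 7.6324
b = 9*sin(32°) = 4.7693

9 cis(32°) = 7.6324 + 4.7693i


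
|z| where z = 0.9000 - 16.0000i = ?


|z| = sqrt(0.9^2 + (-16)^2) = sqrt(0.81 + 256) = sqrt(256.81) = 16.0253

|z| = 16.0253


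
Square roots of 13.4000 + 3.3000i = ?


|z| = sqrt(179.56+10.89) = 13.8004
sqrt((|z|+a)/2) = sqrt((13.8004+13.4)/2) = sqrt(13.6002) = 3.6878
sqrt((|z|-a)/2) = sqrt((13.8004-13.4)/2) = sqrt(0.2002) = 0.4474

±(3.6878 + 0.4474i) i.e. 3.6878 + 0.4474i and -3.6878 - 0.4474i


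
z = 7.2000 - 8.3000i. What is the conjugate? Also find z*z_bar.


z_bar = 7.2000 + 8.3000i
z*z_bar = 7.2^2 + (-8.3)^2 = 51.84 + 68.89 = 120.73

z_bar = 7.2000 + 8.3000i, z*z_bar = 120.73


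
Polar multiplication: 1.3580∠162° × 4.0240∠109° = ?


r = 1.3580 * 4.0240 = 5.4646
theta = 162° + 109° = 271° = 271° (mod 360)

5.4646 cis(271°)


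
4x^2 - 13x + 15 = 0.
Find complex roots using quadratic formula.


disc = (-13)^2 - 4*4*15 = 169 - 240 = -71
sqrt(|disc|) = sqrt(71) = 8.4261
Real part = 13/(2*4) = 1.6250
Imag part = 8.4261/(2*4) = 1.0533

1.6250 ± 1.0533i


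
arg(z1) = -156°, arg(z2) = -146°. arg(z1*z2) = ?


arg(z1*z2) = -156° - 146° = -302°
Normalized to (-180°, 180°]: 58°

58°


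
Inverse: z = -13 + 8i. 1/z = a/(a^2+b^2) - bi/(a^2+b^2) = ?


|z|^2 = 169+64 = 233
1/z = (-13 - 8i)/233

1/z = -0.0558 - 0.0343i


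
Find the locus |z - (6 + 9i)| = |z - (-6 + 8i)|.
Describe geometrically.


Equal distances means the locus is the perpendicular bisector of z1 and z2.
Midpoint = ((6+(-6))/2, (9+8)/2) = (0, 8.5000)

Perpendicular bisector through (0, 8.5000)


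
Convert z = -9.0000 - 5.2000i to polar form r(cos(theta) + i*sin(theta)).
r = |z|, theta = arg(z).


r = sqrt(81+27.04) = sqrt(108.04) = 10.3942
theta = atan2(-5.2, -9) = -149.9816 degrees

r = 10.3942, theta = -149.9816 degrees


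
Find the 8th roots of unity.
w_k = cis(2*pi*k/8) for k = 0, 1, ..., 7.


The 8th roots of unity are cis(360k/8°) for k=0..7
Angle step = 360/8 = 45°
Primitive root: cis(45°)
Primitive root = 0.7071 + 0.7071i

8 roots at angles: 0°, 45°, 90°, 135°, 180°, 225°, 270°, 315°


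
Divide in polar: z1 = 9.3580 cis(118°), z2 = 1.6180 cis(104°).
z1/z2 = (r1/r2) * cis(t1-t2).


r = 9.3580 / 1.6180 = 5.7837
theta = 118° - 104° = 14° = 14° (mod 360)

5.7837 cis(14°)


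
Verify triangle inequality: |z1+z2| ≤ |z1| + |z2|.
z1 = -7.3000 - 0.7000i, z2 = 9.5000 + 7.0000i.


|z1| = sqrt((-7.3)^2 + (-0.7)^2) = sqrt(53.78) = 7.3335
|z2| = sqrt(9.5^2 + 7^2) = sqrt(139.25) = 11.8004
z1+z2 = 2.2000 + 6.3000i
|z1+z2| = sqrt(44.53) = 6.6731
|z1|+|z2| = 7.3335 + 11.8004 = 19.1339

|z1+z2| = 6.6731 ≤ |z1|+|z2| = 19.1339 (verified)


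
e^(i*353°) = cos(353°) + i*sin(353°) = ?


cos(353°) = 0.9925
sin(353°) = -0.1219

e^(i*353°) = 0.9925 - 0.1219i


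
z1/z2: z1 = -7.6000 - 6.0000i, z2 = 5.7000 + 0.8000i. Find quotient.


Conjugate of z2 = 5.7000 - 0.8000i
Numerator: (-7.6000 - 6.0000i)(5.7000 - 0.8000i) = -48.1200 - 28.1200i
Denominator: 5.7^2 + 0.8^2 = 33.13
Result = (-48.1200 - 28.1200i)/33.13

-1.4525 - 0.8488i


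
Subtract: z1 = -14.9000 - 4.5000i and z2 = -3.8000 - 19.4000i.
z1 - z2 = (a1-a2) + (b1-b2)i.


Real: -14.9 + 3.8 = -11.1
Imag: -4.5 + 19.4 = 14.9

-11.1000 + 14.9000i


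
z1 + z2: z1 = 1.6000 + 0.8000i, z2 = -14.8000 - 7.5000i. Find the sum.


Real: 1.6 - 14.8 = -13.2
Imag: 0.8 - 7.5 = -6.7

-13.2000 - 6.7000i


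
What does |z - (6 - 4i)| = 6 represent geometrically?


|z - z0| = r is a circle with center z0 and radius r.
Center = (6, -4), radius = 6

Circle with center (6, -4) and radius 6


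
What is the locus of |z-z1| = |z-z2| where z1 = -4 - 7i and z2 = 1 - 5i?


Equal distances means the locus is the perpendicular bisector of z1 and z2.
Midpoint = ((-4+1)/2, (-7+(-5))/2) = (-1.5000, -6.0000)

Perpendicular bisector through (-1.5000, -6.0000)


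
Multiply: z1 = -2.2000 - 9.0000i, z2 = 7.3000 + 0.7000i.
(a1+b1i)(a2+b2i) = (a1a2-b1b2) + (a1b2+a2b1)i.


Real = -2.2*7.3 - (-9)*0.7 = -16.06 - (-6.3) = -9.76
Imag = -2.2*0.7 + 7.3*(-9) = -1.54 - (65.7) = -67.24

-9.7600 - 67.2400i


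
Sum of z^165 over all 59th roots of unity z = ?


The roots are w_k = w^k with w = e^(2*pi*i/59), and (w^k)^165 = (w^165)^k.
So S = 1 + u + u^2 + ... + u^(58) with u = w^165.
165 = 2*59 + 47, so 165 is not a multiple of 59: u = (w^59)^2 * w^47 = w^47 ≠ 1 (w is a primitive 59th root), while u^59 = (w^59)^165 = 1.
Geometric series: S = (1 - u^59)/(1 - u) = (1 - 1)/(1 - u) = 0

S = 0


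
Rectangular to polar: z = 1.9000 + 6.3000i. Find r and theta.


r = sqrt(3.61+39.69) = sqrt(43.3) = 6.5803
theta = atan2(6.3, 1.9) = 73.2174 degrees

r = 6.5803, theta = 73.2174 degrees


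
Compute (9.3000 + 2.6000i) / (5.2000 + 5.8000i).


Conjugate of z2 = 5.2000 - 5.8000i
Numerator: (9.3000 + 2.6000i)(5.2000 - 5.8000i) = 63.4400 - 40.4200i
Denominator: 5.2^2 + 5.8^2 = 60.68
Result = (63.4400 - 40.4200i)/60.68

1.0455 - 0.6661i


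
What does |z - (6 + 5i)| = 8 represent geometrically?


|z - z0| = r is a circle with center z0 and radius r.
Center = (6, 5), radius = 8

Circle with center (6, 5) and radius 8


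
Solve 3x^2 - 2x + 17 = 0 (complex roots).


disc = (-2)^2 - 4*3*17 = 4 - 204 = -200
sqrt(|disc|) = sqrt(200) = 14.1421
Real part = 2/(2*3) = 0.3333
Imag part = 14.1421/(2*3) = 2.3570

0.3333 ± 2.3570i


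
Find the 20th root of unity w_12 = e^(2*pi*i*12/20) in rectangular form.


Angle = 360*12/20 = 216°
a = cos(216°) = -0.8090
b = sin(216°) = -0.5878

-0.8090 - 0.5878i


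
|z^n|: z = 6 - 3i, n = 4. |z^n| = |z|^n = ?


|z| = sqrt(36+9) = sqrt(45) = 6.7082
|z^4| = |z|^4 = (sqrt(45))^4 = 45^2 = 2025

|z^4| = 2025


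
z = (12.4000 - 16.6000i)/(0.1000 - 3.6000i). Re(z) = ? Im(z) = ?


Multiply by conjugate: (12.4000 - 16.6000i)(0.1000 + 3.6000i) / (0.1^2 + (-3.6)^2)
Numerator real = 12.4*0.1 - (16.6)*(-3.6) = 61
Numerator imag = -16.6*0.1 - 12.4*(-3.6) = 42.98
Denominator = 12.97
Re(z) = 61/12.97 = 4.7032
Im(z) = 42.98/12.97 = 3.3138

Re(z) = 4.7032, Im(z) = 3.3138


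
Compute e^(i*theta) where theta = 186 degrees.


cos(186°) = -0.9945
sin(186°) = -0.1045

e^(i*186°) = -0.9945 - 0.1045i


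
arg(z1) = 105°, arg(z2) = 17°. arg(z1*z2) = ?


arg(z1*z2) = 105° + 17° = 122°
Normalized to (-180°, 180°]: 122°

122°


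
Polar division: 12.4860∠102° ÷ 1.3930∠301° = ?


r = 12.4860 / 1.3930 = 8.9634
theta = 102° - 301° = -199° = 161° (mod 360)

8.9634 cis(161°)


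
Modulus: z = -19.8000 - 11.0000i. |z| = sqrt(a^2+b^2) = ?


|z| = sqrt((-19.8)^2 + (-11)^2) = sqrt(392.04 + 121) = sqrt(513.04) = 22.6504

|z| = 22.6504


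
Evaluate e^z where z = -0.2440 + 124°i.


e^-0.2440 = 0.7835
cos(124°) = -0.5592
sin(124°) = 0.829
Real = 0.7835*(-0.5592) = -0.4381
Imag = 0.7835*0.829 = 0.6495

-0.4381 + 0.6495i


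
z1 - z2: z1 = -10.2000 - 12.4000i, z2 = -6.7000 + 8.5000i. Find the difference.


Real: -10.2 + 6.7 = -3.5
Imag: -12.4 - 8.5 = -20.9

-3.5000 - 20.9000i


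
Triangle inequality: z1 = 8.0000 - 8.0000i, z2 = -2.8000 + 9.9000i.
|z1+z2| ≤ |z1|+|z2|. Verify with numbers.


|z1| = sqrt(8^2 + (-8)^2) = sqrt(128) = 11.3137
|z2| = sqrt((-2.8)^2 + 9.9^2) = sqrt(105.85) = 10.2883
z1+z2 = 5.2000 + 1.9000i
|z1+z2| = sqrt(30.65) = 5.5362
|z1|+|z2| = 11.3137 + 10.2883 = 21.6020

|z1+z2| = 5.5362 ≤ |z1|+|z2| = 21.6020 (verified)


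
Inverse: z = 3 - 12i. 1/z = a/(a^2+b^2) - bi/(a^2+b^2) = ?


|z|^2 = 9+144 = 153
1/z = (3 + 12i)/153

1/z = 0.0196 + 0.0784i


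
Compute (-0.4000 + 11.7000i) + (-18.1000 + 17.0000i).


Real: -0.4 - 18.1 = -18.5
Imag: 11.7 + 17 = 28.7

-18.5000 + 28.7000i


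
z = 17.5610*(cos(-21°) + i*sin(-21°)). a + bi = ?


a = 17.5610*cos(-21°) = 17.5610*0.93358 = 16.3946
b = 17.5610*sin(-21°) = 17.5610*(-0.35837) = -6.2933

16.3946 - 6.2933i


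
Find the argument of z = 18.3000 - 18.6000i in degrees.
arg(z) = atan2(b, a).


Re = 18.3, Im = -18.6
arg = atan2(-18.6, 18.3) = -45.4658 degrees

arg(z) = -45.4658 degrees


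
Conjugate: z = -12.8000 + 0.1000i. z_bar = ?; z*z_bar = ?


z_bar = -12.8000 - 0.1000i
z*z_bar = (-12.8)^2 + 0.1^2 = 163.84 + 0.01 = 163.85

z_bar = -12.8000 - 0.1000i, z*z_bar = 163.85


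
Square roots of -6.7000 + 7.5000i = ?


|z| = sqrt(44.89+56.25) = 10.0568
sqrt((|z|+a)/2) = sqrt((10.0568+(-6.7))/2) = sqrt(1.6784) = 1.2955
sqrt((|z|-a)/2) = sqrt((10.0568-(-6.7))/2) = sqrt(8.3784) = 2.8945

±(1.2955 + 2.8945i) i.e. 1.2955 + 2.8945i and -1.2955 - 2.8945i


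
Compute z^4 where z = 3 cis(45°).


r^4 = 3^4 = 81
n*theta = 4*45° = 180° = 180° (mod 360)
a = 81*cos(180°) = -81.0000
b = 81*sin(180°) = 0

81 cis(180°) = -81.0000 + 0i


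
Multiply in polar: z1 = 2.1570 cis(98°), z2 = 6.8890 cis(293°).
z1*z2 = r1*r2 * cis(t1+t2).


r = 2.1570 * 6.8890 = 14.8596
theta = 98° + 293° = 391° = 31° (mod 360)

14.8596 cis(31°)


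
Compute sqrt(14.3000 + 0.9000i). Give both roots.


|z| = sqrt(204.49+0.81) = 14.3283
sqrt((|z|+a)/2) = sqrt((14.3283+14.3)/2) = sqrt(14.3141) = 3.7834
sqrt((|z|-a)/2) = sqrt((14.3283-14.3)/2) = sqrt(0.0141) = 0.1189

±(3.7834 + 0.1189i) i.e. 3.7834 + 0.1189i and -3.7834 - 0.1189i


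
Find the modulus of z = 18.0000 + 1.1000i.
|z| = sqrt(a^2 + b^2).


|z| = sqrt(18^2 + 1.1^2) = sqrt(324 + 1.21) = sqrt(325.21) = 18.0336

|z| = 18.0336


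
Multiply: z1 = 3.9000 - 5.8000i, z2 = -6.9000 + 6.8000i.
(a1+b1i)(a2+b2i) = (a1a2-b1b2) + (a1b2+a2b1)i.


Real = 3.9*(-6.9) - (-5.8)*6.8 = -26.91 - (-39.44) = 12.53
Imag = 3.9*6.8 - (6.9)*(-5.8) = 26.52 + 40.02 = 66.54

12.5300 + 66.5400i


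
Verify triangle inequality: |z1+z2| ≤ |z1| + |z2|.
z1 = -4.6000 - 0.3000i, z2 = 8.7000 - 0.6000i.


|z1| = sqrt((-4.6)^2 + (-0.3)^2) = sqrt(21.25) = 4.6098
|z2| = sqrt(8.7^2 + (-0.6)^2) = sqrt(76.05) = 8.7207
z1+z2 = 4.1000 - 0.9000i
|z1+z2| = sqrt(17.62) = 4.1976
|z1|+|z2| = 4.6098 + 8.7207 = 13.3305

|z1+z2| = 4.1976 ≤ |z1|+|z2| = 13.3305 (verified)


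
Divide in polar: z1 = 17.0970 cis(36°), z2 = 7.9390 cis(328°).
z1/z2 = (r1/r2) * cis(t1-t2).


r = 17.0970 / 7.9390 = 2.1535
theta = 36° - 328° = -292° = 68° (mod 360)

2.1535 cis(68°)


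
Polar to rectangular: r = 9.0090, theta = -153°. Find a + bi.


a = 9.0090*cos(-153°) = 9.0090*(-0.89101) = -8.0271
b = 9.0090*sin(-153°) = 9.0090*(-0.45399) = -4.0900

-8.0271 - 4.0900i


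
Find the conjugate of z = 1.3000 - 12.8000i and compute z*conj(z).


z_bar = 1.3000 + 12.8000i
z*z_bar = 1.3^2 + (-12.8)^2 = 1.69 + 163.84 = 165.53

z_bar = 1.3000 + 12.8000i, z*z_bar = 165.53


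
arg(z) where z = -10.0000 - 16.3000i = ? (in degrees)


Re = -10, Im = -16.3
arg = atan2(-16.3, -10) = -121.5290 degrees

arg(z) = -121.5290 degrees


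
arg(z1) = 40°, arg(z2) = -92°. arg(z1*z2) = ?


arg(z1*z2) = 40° - 92° = -52°
Normalized to (-180°, 180°]: -52°

-52°


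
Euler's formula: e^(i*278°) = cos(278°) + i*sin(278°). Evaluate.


cos(278°) = 0.1392
sin(278°) = -0.9903

e^(i*278°) = 0.1392 - 0.9903i


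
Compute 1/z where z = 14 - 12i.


|z|^2 = 196+144 = 340
1/z = (14 + 12i)/340

1/z = 0.0412 + 0.0353i


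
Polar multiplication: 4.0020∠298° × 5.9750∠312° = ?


r = 4.0020 * 5.9750 = 23.9119
theta = 298° + 312° = 610° = 250° (mod 360)

23.9119 cis(250°)


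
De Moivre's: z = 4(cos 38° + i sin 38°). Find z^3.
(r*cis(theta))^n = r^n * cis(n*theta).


r^3 = 4^3 = 64
n*theta = 3*38° = 114° = 114° (mod 360)
a = 64*cos(114°) = -26.0311
b = 64*sin(114°) = 58.4669

64 cis(114°) = -26.0311 + 58.4669i


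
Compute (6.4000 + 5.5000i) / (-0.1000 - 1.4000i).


Conjugate of z2 = -0.1000 + 1.4000i
Numerator: (6.4000 + 5.5000i)(-0.1000 + 1.4000i) = -8.3400 + 8.4100i
Denominator: (-0.1)^2 + (-1.4)^2 = 1.97
Result = (-8.3400 + 8.4100i)/1.97

-4.2335 + 4.2690i


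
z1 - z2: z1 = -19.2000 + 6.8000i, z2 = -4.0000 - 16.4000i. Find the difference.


Real: -19.2 + 4 = -15.2
Imag: 6.8 + 16.4 = 23.2

-15.2000 + 23.2000i


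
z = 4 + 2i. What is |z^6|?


|z| = sqrt(16+4) = sqrt(20) = 4.4721
|z^6| = |z|^6 = (sqrt(20))^6 = 20^3 = 8000

|z^6| = 8000


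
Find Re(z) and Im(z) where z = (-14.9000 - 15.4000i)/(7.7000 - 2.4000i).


Multiply by conjugate: (-14.9000 - 15.4000i)(7.7000 + 2.4000i) / (7.7^2 + (-2.4)^2)
Numerator real = -14.9*7.7 - (15.4)*(-2.4) = -77.77
Numerator imag = -15.4*7.7 - (-14.9)*(-2.4) = -154.34
Denominator = 65.05
Re(z) = -77.77/65.05 = -1.1955
Im(z) = -154.34/65.05 = -2.3726

Re(z) = -1.1955, Im(z) = -2.3726


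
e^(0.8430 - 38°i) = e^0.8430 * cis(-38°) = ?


e^0.8430 = 2.3233
cos(-38°) = 0.788
sin(-38°) = -0.61566
Real = 2.3233*0.788 = 1.8308
Imag = 2.3233*(-0.61566) = -1.4304

1.8308 - 1.4304i


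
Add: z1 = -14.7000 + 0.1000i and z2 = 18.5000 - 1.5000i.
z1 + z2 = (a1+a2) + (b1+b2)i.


Real: -14.7 + 18.5 = 3.8
Imag: 0.1 - 1.5 = -1.4

3.8000 - 1.4000i


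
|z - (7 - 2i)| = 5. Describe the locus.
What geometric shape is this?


|z - z0| = r is a circle with center z0 and radius r.
Center = (7, -2), radius = 5

Circle with center (7, -2) and radius 5


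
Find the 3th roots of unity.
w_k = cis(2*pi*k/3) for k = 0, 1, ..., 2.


The 3th roots of unity are cis(360k/3°) for k=0..2
Angle step = 360/3 = 120°
Primitive root: cis(120°)
Primitive root = -0.5000 + 0.8660i

3 roots at angles: 0°, 120°, 240°


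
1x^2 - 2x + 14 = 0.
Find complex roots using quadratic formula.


disc = (-2)^2 - 4*1*14 = 4 - 56 = -52
sqrt(|disc|) = sqrt(52) = 7.2111
Real part = 2/(2*1) = 1.0000
Imag part = 7.2111/(2*1) = 3.6056

1.0000 ± 3.6056i


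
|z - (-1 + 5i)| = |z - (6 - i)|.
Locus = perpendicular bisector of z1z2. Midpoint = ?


Equal distances means the locus is the perpendicular bisector of z1 and z2.
Midpoint = ((-1+6)/2, (5+(-1))/2) = (2.5000, 2.0000)

Perpendicular bisector through (2.5000, 2.0000)


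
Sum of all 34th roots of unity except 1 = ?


With w = e^(2*pi*i/34), all 34 of the 34th roots of unity w^0 = 1, w, ..., w^(33) sum to 0: 1 + w + ... + w^(33) = (1 - w^34)/(1 - w) = 0 since w^34 = 1, w ≠ 1.
Removing the root 1: w + w^2 + ... + w^(33) = 0 - 1 = -1

Sum = -1


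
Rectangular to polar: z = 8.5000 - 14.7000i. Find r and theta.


r = sqrt(72.25+216.09) = sqrt(288.34) = 16.9806
theta = atan2(-14.7, 8.5) = -59.9622 degrees

r = 16.9806, theta = -59.9622 degrees


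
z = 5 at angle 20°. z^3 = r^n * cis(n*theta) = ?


r^3 = 5^3 = 125
n*theta = 3*20° = 60° = 60° (mod 360)
a = 125*cos(60°) = 62.5000
b = 125*sin(60°) = 108.2532

125 cis(60°) = 62.5000 + 108.2532i


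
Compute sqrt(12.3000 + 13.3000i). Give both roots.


|z| = sqrt(151.29+176.89) = 18.1157
sqrt((|z|+a)/2) = sqrt((18.1157+12.3)/2) = sqrt(15.2079) = 3.8997
sqrt((|z|-a)/2) = sqrt((18.1157-12.3)/2) = sqrt(2.9079) = 1.7052

±(3.8997 + 1.7052i) i.e. 3.8997 + 1.7052i and -3.8997 - 1.7052i


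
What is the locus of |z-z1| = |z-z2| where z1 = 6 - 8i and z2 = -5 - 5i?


Equal distances means the locus is the perpendicular bisector of z1 and z2.
Midpoint = ((6+(-5))/2, (-8+(-5))/2) = (0.5000, -6.5000)

Perpendicular bisector through (0.5000, -6.5000)


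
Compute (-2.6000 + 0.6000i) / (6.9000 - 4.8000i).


Conjugate of z2 = 6.9000 + 4.8000i
Numerator: (-2.6000 + 0.6000i)(6.9000 + 4.8000i) = -20.8200 - 8.3400i
Denominator: 6.9^2 + (-4.8)^2 = 70.65
Result = (-20.8200 - 8.3400i)/70.65

-0.2947 - 0.1180i


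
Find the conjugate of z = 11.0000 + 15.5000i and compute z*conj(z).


z_bar = 11.0000 - 15.5000i
z*z_bar = 11^2 + 15.5^2 = 121 + 240.25 = 361.25

z_bar = 11.0000 - 15.5000i, z*z_bar = 361.25


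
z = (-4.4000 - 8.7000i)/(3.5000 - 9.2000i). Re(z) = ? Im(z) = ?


Multiply by conjugate: (-4.4000 - 8.7000i)(3.5000 + 9.2000i) / (3.5^2 + (-9.2)^2)
Numerator real = -4.4*3.5 - (8.7)*(-9.2) = 64.64
Numerator imag = -8.7*3.5 - (-4.4)*(-9.2) = -70.93
Denominator = 96.89
Re(z) = 64.64/96.89 = 0.6671
Im(z) = -70.93/96.89 = -0.7321

Re(z) = 0.6671, Im(z) = -0.7321


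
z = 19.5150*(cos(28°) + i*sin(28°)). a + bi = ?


a = 19.5150*cos(28°) = 19.5150*0.882948 = 17.2307
b = 19.5150*sin(28°) = 19.5150*0.46947 = 9.1617

17.2307 + 9.1617i


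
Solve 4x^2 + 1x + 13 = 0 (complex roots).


disc = 1^2 - 4*4*13 = 1 - 208 = -207
sqrt(|disc|) = sqrt(207) = 14.3875
Real part = -1/(2*4) = -0.1250
Imag part = 14.3875/(2*4) = 1.7984

-0.1250 ± 1.7984i


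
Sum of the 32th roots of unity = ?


The sum of all 32th roots of unity is 0.
Geometric series: (1 - w^32)/(1 - w) = (1-1)/(1-w) = 0 since w^32 = 1, w ≠ 1.
Alternatively: coefficient of z^31 in z^32 - 1 is 0.

0


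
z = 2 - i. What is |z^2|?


|z| = sqrt(4+1) = sqrt(5) = 2.2361
|z^2| = |z|^2 = (sqrt(5))^2 = 5

|z^2| = 5


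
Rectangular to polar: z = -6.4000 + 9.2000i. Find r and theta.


r = sqrt(40.96+84.64) = sqrt(125.6) = 11.2071
theta = atan2(9.2, -6.4) = 124.8245 degrees

r = 11.2071, theta = 124.8245 degrees


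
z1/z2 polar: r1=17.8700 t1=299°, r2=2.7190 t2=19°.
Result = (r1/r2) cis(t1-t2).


r = 17.8700 / 2.7190 = 6.5723
theta = 299° - 19° = 280° = 280° (mod 360)

6.5723 cis(280°)


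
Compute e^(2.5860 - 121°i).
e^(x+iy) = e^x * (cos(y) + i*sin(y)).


e^2.5860 = 13.27656
cos(-121°) = -0.515038
sin(-121°) = -0.857167
Real = 13.27656*(-0.515038) = -6.8379
Imag = 13.27656*(-0.857167) = -11.3802

-6.8379 - 11.3802i


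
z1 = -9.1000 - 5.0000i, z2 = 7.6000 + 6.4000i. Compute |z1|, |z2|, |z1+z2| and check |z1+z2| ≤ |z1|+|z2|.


|z1| = sqrt((-9.1)^2 + (-5)^2) = sqrt(107.81) = 10.3832
|z2| = sqrt(7.6^2 + 6.4^2) = sqrt(98.72) = 9.9358
z1+z2 = -1.5000 + 1.4000i
|z1+z2| = sqrt(4.21) = 2.0518
|z1|+|z2| = 10.3832 + 9.9358 = 20.3190

|z1+z2| = 2.0518 ≤ |z1|+|z2| = 20.3190 (verified)


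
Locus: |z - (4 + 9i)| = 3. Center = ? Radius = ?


|z - z0| = r is a circle with center z0 and radius r.
Center = (4, 9), radius = 3

Circle with center (4, 9) and radius 3


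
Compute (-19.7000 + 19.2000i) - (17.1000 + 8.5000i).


Real: -19.7 - 17.1 = -36.8
Imag: 19.2 - 8.5 = 10.7

-36.8000 + 10.7000i


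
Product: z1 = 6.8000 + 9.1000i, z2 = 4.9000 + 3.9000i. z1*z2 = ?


Real = 6.8*4.9 - 9.1*3.9 = 33.32 - 35.49 = -2.17
Imag = 6.8*3.9 + 4.9*9.1 = 26.52 + 44.59 = 71.11

-2.1700 + 71.1100i


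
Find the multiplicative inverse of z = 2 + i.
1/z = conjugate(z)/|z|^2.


|z|^2 = 4+1 = 5
1/z = (2 - 1i)/5

1/z = 0.4000 - 0.2000i


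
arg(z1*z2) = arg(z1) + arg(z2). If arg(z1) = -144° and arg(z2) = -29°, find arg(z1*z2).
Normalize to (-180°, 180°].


arg(z1*z2) = -144° - 29° = -173°
Normalized to (-180°, 180°]: -173°

-173°


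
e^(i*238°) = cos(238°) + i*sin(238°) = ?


cos(238°) = -0.5299
sin(238°) = -0.8480

e^(i*238°) = -0.5299 - 0.8480i


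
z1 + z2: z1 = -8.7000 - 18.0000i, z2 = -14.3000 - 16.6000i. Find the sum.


Real: -8.7 - 14.3 = -23
Imag: -18 - 16.6 = -34.6

-23.0000 - 34.6000i


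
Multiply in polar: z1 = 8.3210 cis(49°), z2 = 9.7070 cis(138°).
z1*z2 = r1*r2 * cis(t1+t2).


r = 8.3210 * 9.7070 = 80.7719
theta = 49° + 138° = 187° = 187° (mod 360)

80.7719 cis(187°)


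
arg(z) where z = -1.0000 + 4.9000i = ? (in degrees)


Re = -1, Im = 4.9
arg = atan2(4.9, -1) = 101.5346 degrees

arg(z) = 101.5346 degrees


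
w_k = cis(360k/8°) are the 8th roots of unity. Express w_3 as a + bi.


Angle = 360*3/8 = 135°
a = cos(135°) = -0.7071
b = sin(135°) = 0.7071

-0.7071 + 0.7071i


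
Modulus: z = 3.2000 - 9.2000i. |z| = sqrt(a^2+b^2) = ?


|z| = sqrt(3.2^2 + (-9.2)^2) = sqrt(10.24 + 84.64) = sqrt(94.88) = 9.7406

|z| = 9.7406


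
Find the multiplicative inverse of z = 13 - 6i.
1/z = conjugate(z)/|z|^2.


|z|^2 = 169+36 = 205
1/z = (13 + 6i)/205

1/z = 0.0634 + 0.0293i


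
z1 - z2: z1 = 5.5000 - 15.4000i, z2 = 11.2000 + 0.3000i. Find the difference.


Real: 5.5 - 11.2 = -5.7
Imag: -15.4 - 0.3 = -15.7

-5.7000 - 15.7000i


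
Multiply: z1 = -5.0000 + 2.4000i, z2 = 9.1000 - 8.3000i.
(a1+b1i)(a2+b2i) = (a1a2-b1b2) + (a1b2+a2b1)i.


Real = -5*9.1 - 2.4*(-8.3) = -45.5 - (-19.92) = -25.58
Imag = -5*(-8.3) + 9.1*2.4 = 41.5 + 21.84 = 63.34

-25.5800 + 63.3400i


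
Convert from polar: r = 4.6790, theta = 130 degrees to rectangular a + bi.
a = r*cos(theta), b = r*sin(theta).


a = 4.6790*cos(130°) = 4.6790*(-0.64279) = -3.0076
b = 4.6790*sin(130°) = 4.6790*0.76604 = 3.5843

-3.0076 + 3.5843i


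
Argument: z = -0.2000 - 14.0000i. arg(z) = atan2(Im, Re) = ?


Re = -0.2, Im = -14
arg = atan2(-14, -0.2) = -90.8185 degrees

arg(z) = -90.8185 degrees


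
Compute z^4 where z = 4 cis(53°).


r^4 = 4^4 = 256
n*theta = 4*53° = 212° = 212° (mod 360)
a = 256*cos(212°) = -217.1003
b = 256*sin(212°) = -135.6593

256 cis(212°) = -217.1003 - 135.6593i


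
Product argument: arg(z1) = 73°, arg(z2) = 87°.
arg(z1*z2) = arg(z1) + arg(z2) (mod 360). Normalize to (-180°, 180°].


arg(z1*z2) = 73° + 87° = 160°
Normalized to (-180°, 180°]: 160°

160°


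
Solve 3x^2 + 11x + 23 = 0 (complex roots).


disc = 11^2 - 4*3*23 = 121 - 276 = -155
sqrt(|disc|) = sqrt(155) = 12.4499
Real part = -11/(2*3) = -1.8333
Imag part = 12.4499/(2*3) = 2.0750

-1.8333 ± 2.0750i


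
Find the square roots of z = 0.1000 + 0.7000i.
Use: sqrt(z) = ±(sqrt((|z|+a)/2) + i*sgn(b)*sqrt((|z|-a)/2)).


|z| = sqrt(0.01+0.49) = 0.7071
sqrt((|z|+a)/2) = sqrt((0.7071+0.1)/2) = sqrt(0.4036) = 0.6353
sqrt((|z|-a)/2) = sqrt((0.7071-0.1)/2) = sqrt(0.3036) = 0.5510

±(0.6353 + 0.5510i) i.e. 0.6353 + 0.5510i and -0.6353 - 0.5510i


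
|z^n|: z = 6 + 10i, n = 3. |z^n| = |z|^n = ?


|z| = sqrt(36+100) = sqrt(136) = 11.6619
|z^3| = |z|^3 = (sqrt(136))^3 = 136*sqrt(136)

|z^3| = 136*sqrt(136) ≈ 1586.0189


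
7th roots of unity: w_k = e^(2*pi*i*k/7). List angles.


The 7th roots of unity are cis(360k/7°) for k=0..6
Angle step = 360/7 = 51.4286°
Primitive root: cis(51.4286°)
Primitive root = 0.6235 + 0.7818i

7 roots at angles: 0°, 51.4286°, 102.8571°, 154.2857°, 205.7143°, 257.1429°, 308.5714°


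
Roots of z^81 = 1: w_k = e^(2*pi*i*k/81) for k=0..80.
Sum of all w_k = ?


The sum of all 81th roots of unity is 0.
Geometric series: (1 - w^81)/(1 - w) = (1-1)/(1-w) = 0 since w^81 = 1, w ≠ 1.
Alternatively: coefficient of z^80 in z^81 - 1 is 0.

0


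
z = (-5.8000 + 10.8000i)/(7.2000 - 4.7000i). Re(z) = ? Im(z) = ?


Multiply by conjugate: (-5.8000 + 10.8000i)(7.2000 + 4.7000i) / (7.2^2 + (-4.7)^2)
Numerator real = -5.8*7.2 + 10.8*(-4.7) = -92.52
Numerator imag = 10.8*7.2 - (-5.8)*(-4.7) = 50.5
Denominator = 73.93
Re(z) = -92.52/73.93 = -1.2515
Im(z) = 50.5/73.93 = 0.6831

Re(z) = -1.2515, Im(z) = 0.6831


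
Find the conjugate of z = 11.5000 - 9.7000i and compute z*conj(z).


z_bar = 11.5000 + 9.7000i
z*z_bar = 11.5^2 + (-9.7)^2 = 132.25 + 94.09 = 226.34

z_bar = 11.5000 + 9.7000i, z*z_bar = 226.34


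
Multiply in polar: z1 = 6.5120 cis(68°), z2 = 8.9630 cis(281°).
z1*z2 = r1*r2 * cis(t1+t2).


r = 6.5120 * 8.9630 = 58.3671
theta = 68° + 281° = 349° = 349° (mod 360)

58.3671 cis(349°)


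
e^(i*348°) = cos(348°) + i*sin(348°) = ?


cos(348°) = 0.9781
sin(348°) = -0.2079

e^(i*348°) = 0.9781 - 0.2079i


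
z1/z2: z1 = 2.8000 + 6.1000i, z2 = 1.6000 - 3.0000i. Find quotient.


Conjugate of z2 = 1.6000 + 3.0000i
Numerator: (2.8000 + 6.1000i)(1.6000 + 3.0000i) = -13.8200 + 18.1600i
Denominator: 1.6^2 + (-3)^2 = 11.56
Result = (-13.8200 + 18.1600i)/11.56

-1.1955 + 1.5709i


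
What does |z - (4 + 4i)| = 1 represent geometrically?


|z - z0| = r is a circle with center z0 and radius r.
Center = (4, 4), radius = 1

Circle with center (4, 4) and radius 1


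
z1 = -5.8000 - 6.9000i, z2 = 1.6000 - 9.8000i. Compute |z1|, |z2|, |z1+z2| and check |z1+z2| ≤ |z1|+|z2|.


|z1| = sqrt((-5.8)^2 + (-6.9)^2) = sqrt(81.25) = 9.0139
|z2| = sqrt(1.6^2 + (-9.8)^2) = sqrt(98.6) = 9.9298
z1+z2 = -4.2000 - 16.7000i
|z1+z2| = sqrt(296.53) = 17.2200
|z1|+|z2| = 9.0139 + 9.9298 = 18.9437

|z1+z2| = 17.2200 ≤ |z1|+|z2| = 18.9437 (verified)


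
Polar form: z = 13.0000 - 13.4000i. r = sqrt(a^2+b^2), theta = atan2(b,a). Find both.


r = sqrt(169+179.56) = sqrt(348.56) = 18.6698
theta = atan2(-13.4, 13) = -45.8681 degrees

r = 18.6698, theta = -45.8681 degrees


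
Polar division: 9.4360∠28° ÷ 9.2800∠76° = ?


r = 9.4360 / 9.2800 = 1.0168
theta = 28° - 76° = -48° = 312° (mod 360)

1.0168 cis(312°)


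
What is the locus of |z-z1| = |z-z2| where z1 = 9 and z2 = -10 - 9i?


Equal distances means the locus is the perpendicular bisector of z1 and z2.
Midpoint = ((9+(-10))/2, (0+(-9))/2) = (-0.5000, -4.5000)

Perpendicular bisector through (-0.5000, -4.5000)


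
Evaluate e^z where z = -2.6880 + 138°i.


e^-2.6880 = 0.0680
cos(138°) = -0.7431
sin(138°) = 0.6691
Real = 0.0680*(-0.7431) = -0.0505
Imag = 0.0680*0.6691 = 0.0455

-0.0505 + 0.0455i


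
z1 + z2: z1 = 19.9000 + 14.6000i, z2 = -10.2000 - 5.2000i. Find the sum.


Real: 19.9 - 10.2 = 9.7
Imag: 14.6 - 5.2 = 9.4

9.7000 + 9.4000i


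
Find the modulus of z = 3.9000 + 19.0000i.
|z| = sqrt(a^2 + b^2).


|z| = sqrt(3.9^2 + 19^2) = sqrt(15.21 + 361) = sqrt(376.21) = 19.3961

|z| = 19.3961


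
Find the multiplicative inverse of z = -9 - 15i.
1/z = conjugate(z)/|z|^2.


|z|^2 = 81+225 = 306
1/z = (-9 + 15i)/306

1/z = -0.0294 + 0.0490i


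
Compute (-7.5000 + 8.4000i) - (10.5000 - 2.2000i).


Real: -7.5 - 10.5 = -18
Imag: 8.4 + 2.2 = 10.6

-18.0000 + 10.6000i


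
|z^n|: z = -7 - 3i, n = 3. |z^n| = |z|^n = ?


|z| = sqrt(49+9) = sqrt(58) = 7.6158
|z^3| = |z|^3 = (sqrt(58))^3 = 58*sqrt(58)

|z^3| = 58*sqrt(58) ≈ 441.7148


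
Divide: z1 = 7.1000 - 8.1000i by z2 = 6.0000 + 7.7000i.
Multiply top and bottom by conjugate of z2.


Conjugate of z2 = 6.0000 - 7.7000i
Numerator: (7.1000 - 8.1000i)(6.0000 - 7.7000i) = -19.7700 - 103.2700i
Denominator: 6^2 + 7.7^2 = 95.29
Result = (-19.7700 - 103.2700i)/95.29

-0.2075 - 1.0837i


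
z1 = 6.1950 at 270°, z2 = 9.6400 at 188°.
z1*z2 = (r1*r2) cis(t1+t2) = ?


r = 6.1950 * 9.6400 = 59.7198
theta = 270° + 188° = 458° = 98° (mod 360)

59.7198 cis(98°)


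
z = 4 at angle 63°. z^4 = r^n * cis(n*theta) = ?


r^4 = 4^4 = 256
n*theta = 4*63° = 252° = 252° (mod 360)
a = 256*cos(252°) = -79.1084
b = 256*sin(252°) = -243.4705

256 cis(252°) = -79.1084 - 243.4705i


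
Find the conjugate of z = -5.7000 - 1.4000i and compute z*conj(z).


z_bar = -5.7000 + 1.4000i
z*z_bar = (-5.7)^2 + (-1.4)^2 = 32.49 + 1.96 = 34.45

z_bar = -5.7000 + 1.4000i, z*z_bar = 34.45


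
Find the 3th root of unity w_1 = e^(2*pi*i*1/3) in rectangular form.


Angle = 360*1/3 = 120°
a = cos(120°) = -0.5000
b = sin(120°) = 0.8660

-0.5000 + 0.8660i


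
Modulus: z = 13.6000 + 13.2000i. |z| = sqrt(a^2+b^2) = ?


|z| = sqrt(13.6^2 + 13.2^2) = sqrt(184.96 + 174.24) = sqrt(359.2) = 18.9526

|z| = 18.9526


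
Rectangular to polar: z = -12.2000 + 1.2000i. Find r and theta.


r = sqrt(148.84+1.44) = sqrt(150.28) = 12.2589
theta = atan2(1.2, -12.2) = 174.3824 degrees

r = 12.2589, theta = 174.3824 degrees


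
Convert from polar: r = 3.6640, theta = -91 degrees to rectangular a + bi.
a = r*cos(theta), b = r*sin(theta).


a = 3.6640*cos(-91°) = 3.6640*(-0.01745) = -0.0639
b = 3.6640*sin(-91°) = 3.6640*(-0.999848) = -3.6634

-0.0639 - 3.6634i


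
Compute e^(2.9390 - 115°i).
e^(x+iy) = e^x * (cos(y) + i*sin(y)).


e^2.9390 = 18.8969
cos(-115°) = -0.42262
sin(-115°) = -0.90631
Real = 18.8969*(-0.42262) = -7.9862
Imag = 18.8969*(-0.90631) = -17.1264

-7.9862 - 17.1264i


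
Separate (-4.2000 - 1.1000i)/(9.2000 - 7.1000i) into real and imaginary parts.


Multiply by conjugate: (-4.2000 - 1.1000i)(9.2000 + 7.1000i) / (9.2^2 + (-7.1)^2)
Numerator real = -4.2*9.2 - (1.1)*(-7.1) = -30.83
Numerator imag = -1.1*9.2 - (-4.2)*(-7.1) = -39.94
Denominator = 135.05
Re(z) = -30.83/135.05 = -0.2283
Im(z) = -39.94/135.05 = -0.2957

Re(z) = -0.2283, Im(z) = -0.2957


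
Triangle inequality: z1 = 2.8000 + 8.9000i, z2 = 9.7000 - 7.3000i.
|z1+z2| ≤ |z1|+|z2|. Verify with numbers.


|z1| = sqrt(2.8^2 + 8.9^2) = sqrt(87.05) = 9.3301
|z2| = sqrt(9.7^2 + (-7.3)^2) = sqrt(147.38) = 12.1400
z1+z2 = 12.5000 + 1.6000i
|z1+z2| = sqrt(158.81) = 12.6020
|z1|+|z2| = 9.3301 + 12.1400 = 21.4701

|z1+z2| = 12.6020 ≤ |z1|+|z2| = 21.4701 (verified)


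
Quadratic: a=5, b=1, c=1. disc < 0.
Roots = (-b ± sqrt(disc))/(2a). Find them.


disc = 1^2 - 4*5*1 = 1 - 20 = -19
sqrt(|disc|) = sqrt(19) = 4.3589
Real part = -1/(2*5) = -0.1000
Imag part = 4.3589/(2*5) = 0.4359

-0.1000 ± 0.4359i


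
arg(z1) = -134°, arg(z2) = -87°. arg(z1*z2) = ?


arg(z1*z2) = -134° - 87° = -221°
Normalized to (-180°, 180°]: 139°

139°


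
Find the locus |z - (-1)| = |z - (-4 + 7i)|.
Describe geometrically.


Equal distances means the locus is the perpendicular bisector of z1 and z2.
Midpoint = ((-1+(-4))/2, (0+7)/2) = (-2.5000, 3.5000)

Perpendicular bisector through (-2.5000, 3.5000)


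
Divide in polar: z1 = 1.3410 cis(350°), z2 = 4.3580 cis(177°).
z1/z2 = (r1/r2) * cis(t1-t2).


r = 1.3410 / 4.3580 = 0.3077
theta = 350° - 177° = 173° = 173° (mod 360)

0.3077 cis(173°)


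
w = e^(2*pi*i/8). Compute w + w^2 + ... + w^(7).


With w = e^(2*pi*i/8), all 8 of the 8th roots of unity w^0 = 1, w, ..., w^(7) sum to 0: 1 + w + ... + w^(7) = (1 - w^8)/(1 - w) = 0 since w^8 = 1, w ≠ 1.
Removing the root 1: w + w^2 + ... + w^(7) = 0 - 1 = -1

Sum = -1


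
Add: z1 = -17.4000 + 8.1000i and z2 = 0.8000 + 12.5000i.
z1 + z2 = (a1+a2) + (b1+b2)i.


Real: -17.4 + 0.8 = -16.6
Imag: 8.1 + 12.5 = 20.6

-16.6000 + 20.6000i


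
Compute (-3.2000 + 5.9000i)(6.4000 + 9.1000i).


Real = -3.2*6.4 - 5.9*9.1 = -20.48 - 53.69 = -74.17
Imag = -3.2*9.1 + 6.4*5.9 = -29.12 + 37.76 = 8.64

-74.1700 + 8.6400i


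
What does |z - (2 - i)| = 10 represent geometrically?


|z - z0| = r is a circle with center z0 and radius r.
Center = (2, -1), radius = 10

Circle with center (2, -1) and radius 10


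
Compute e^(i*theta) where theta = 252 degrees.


cos(252°) = -0.3090
sin(252°) = -0.9511

e^(i*252°) = -0.3090 - 0.9511i
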